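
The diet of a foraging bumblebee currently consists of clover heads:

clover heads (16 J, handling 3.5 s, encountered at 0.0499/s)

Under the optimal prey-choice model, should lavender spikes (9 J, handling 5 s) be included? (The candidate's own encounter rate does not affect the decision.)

Yes

Current rate: (0.0499×16)/(1 + 0.0499×3.5) = 0.6797 J/s.
lavender spikes: E/h = 9/5 = 1.8 J/s.
1.8 > 0.6797, so adding lavender spikes raises the average — include it.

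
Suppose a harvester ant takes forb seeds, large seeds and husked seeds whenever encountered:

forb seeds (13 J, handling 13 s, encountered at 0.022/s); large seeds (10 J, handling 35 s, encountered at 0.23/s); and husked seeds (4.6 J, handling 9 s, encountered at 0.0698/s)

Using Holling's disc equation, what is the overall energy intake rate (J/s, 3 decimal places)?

0.292 J/s

R = (0.022×13 + 0.23×10 + 0.0698×4.6) / (1 + 0.022×13 + 0.23×35 + 0.0698×9) = 2.907/9.964 = 0.2918 J/s.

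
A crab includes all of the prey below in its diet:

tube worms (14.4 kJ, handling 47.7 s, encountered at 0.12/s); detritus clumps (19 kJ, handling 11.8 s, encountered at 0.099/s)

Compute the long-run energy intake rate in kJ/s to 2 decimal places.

0.46 kJ/s

R = Σλ_iE_i / (1 + Σλ_ih_i)
Numerator: 0.12×14.4 + 0.099×19 = 3.609
Denominator: 1 + 0.12×47.7 + 0.099×11.8 = 7.892
R = 3.609/7.892 = 0.4573 kJ/s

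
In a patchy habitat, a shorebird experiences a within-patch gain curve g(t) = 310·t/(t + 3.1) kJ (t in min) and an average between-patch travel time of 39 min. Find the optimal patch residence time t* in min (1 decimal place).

11.0 min

Optimal t* satisfies g'(t*) = g(t*)/(T + t*).
g'(t) = 310·3.1/(t + 3.1)². Setting 310·3.1/(t+3.1)² = 310t/[(t+3.1)(39+t)] gives 3.1(39+t) = t(t+3.1), so t² = 3.1×39 = 120.9.
t* = √120.9 = 11 min.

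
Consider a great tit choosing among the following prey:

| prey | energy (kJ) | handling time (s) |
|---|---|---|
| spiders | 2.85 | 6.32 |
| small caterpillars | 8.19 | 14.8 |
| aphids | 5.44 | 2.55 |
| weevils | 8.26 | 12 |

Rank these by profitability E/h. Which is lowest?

Profitability E/h (kJ/s): spiders = 2.85/6.32 = 0.451, small caterpillars = 8.19/14.8 = 0.553, aphids = 5.44/2.55 = 2.13, weevils = 8.26/12 = 0.688.
Ranked: aphids > weevils > small caterpillars > spiders.

spiders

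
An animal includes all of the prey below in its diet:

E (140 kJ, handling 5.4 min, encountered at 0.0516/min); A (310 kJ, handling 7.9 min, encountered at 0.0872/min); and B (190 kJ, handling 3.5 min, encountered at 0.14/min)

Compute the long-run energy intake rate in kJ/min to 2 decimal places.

24.76 kJ/min

R = (0.0516×140 + 0.0872×310 + 0.14×190) / (1 + 0.0516×5.4 + 0.0872×7.9 + 0.14×3.5) = 60.86/2.458 = 24.76 kJ/min.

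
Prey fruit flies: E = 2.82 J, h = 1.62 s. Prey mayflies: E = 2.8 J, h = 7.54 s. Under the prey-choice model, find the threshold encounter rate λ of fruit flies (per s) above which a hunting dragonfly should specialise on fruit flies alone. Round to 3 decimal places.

Drop mayflies once their profitability E₂/h₂ falls below the rate achievable on fruit flies alone: E₂/h₂ = λE₁/(1 + λh₁).
Solve for λ: λE₁h₂ = E₂(1 + λh₁) → λ(E₁h₂ − E₂h₁) = E₂ → λ = E₂/(E₁h₂ − E₂h₁).
λ = 2.8/(2.82×7.54 − 2.8×1.62) = 2.8/16.73 = 0.1674 per s.

0.167 per s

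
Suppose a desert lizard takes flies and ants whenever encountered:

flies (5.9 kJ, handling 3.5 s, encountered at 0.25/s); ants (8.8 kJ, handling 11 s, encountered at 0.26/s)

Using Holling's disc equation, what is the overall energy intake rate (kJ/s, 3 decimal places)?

0.795 kJ/s

R = Σλ_iE_i / (1 + Σλ_ih_i)
Numerator: 0.25×5.9 + 0.26×8.8 = 3.763
Denominator: 1 + 0.25×3.5 + 0.26×11 = 4.735
R = 3.763/4.735 = 0.7947 kJ/s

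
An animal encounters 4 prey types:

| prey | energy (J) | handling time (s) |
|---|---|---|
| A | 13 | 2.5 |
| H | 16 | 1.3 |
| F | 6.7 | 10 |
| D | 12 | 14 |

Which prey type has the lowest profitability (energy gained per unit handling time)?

F

In descending order of E/h:
H: 16/1.3 = 12.3 J/s
A: 13/2.5 = 5.2 J/s
D: 12/14 = 0.857 J/s
F: 6.7/10 = 0.67 J/s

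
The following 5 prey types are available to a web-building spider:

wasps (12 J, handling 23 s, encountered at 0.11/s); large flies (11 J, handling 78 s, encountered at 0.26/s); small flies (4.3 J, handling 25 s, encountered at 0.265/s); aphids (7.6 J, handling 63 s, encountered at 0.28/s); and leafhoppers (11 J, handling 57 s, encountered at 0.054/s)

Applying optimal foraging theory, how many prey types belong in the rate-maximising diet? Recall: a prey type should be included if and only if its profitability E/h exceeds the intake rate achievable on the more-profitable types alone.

1

Rank by E/h (J/s): wasps 0.522, leafhoppers 0.193, small flies 0.172, large flies 0.141, aphids 0.121. Include each in turn until the next type's E/h falls below the running intake rate.
Rate on top 1: 0.3739. leafhoppers: 0.193 < 0.3739 → exclude; stop.
Optimal diet: wasps — 1 of 5 types.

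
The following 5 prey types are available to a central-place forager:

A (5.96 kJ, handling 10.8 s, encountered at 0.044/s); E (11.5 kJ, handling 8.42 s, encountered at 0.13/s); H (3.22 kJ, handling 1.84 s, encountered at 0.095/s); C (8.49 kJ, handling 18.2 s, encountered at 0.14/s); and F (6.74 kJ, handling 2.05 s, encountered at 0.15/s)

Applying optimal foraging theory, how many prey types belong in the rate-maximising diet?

3

Profitabilities (E/h, kJ/s): F 3.29, H 1.75, E 1.37, A 0.552, C 0.466. Add prey in this order while the next type's profitability exceeds the intake rate on those already taken.
Rate on top 1: 0.7732. H: 1.75 > 0.7732 → include.
Rate on top 2: 0.8884. E: 1.37 > 0.8884 → include.
Rate on top 3: 1.091. A: 0.552 < 1.091 → exclude; stop.
Optimal diet: F, H, E — 3 of 5 types.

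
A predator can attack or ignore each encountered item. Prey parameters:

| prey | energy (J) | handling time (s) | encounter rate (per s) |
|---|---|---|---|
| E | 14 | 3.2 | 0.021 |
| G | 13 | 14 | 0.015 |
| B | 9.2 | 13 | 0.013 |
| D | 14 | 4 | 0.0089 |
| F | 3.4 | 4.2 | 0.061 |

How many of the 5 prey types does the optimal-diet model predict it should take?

Rank by E/h (J/s): E 4.38, D 3.5, G 0.929, F 0.81, B 0.708. Include each in turn until the next type's E/h falls below the running intake rate.
Rate on top 1: 0.2755. D: 3.5 > 0.2755 → include.
Rate on top 2: 0.3796. G: 0.929 > 0.3796 → include.
Rate on top 3: 0.4674. F: 0.81 > 0.4674 → include.
Rate on top 4: 0.5233. B: 0.708 > 0.5233 → include.
Optimal diet: E, D, G, F, B — 5 of 5 types.

5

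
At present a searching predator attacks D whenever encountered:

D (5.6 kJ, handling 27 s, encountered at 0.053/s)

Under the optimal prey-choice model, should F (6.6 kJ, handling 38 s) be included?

On D alone, R = ΣλE/(1+Σλh) = 0.2968/2.431 = 0.1221 kJ/s.
F: E/h = 6.6/38 = 0.1737 kJ/s.
Since 0.1737 > R, including F increases the long-run rate.

Yes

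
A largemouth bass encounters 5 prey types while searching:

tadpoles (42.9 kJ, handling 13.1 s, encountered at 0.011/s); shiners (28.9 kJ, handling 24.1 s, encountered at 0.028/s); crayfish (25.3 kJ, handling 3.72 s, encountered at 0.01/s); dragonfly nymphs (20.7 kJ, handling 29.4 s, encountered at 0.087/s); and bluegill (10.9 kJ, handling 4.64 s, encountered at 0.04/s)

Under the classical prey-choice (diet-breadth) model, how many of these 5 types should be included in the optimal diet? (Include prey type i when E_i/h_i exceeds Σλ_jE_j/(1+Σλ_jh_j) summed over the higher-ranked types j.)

Profitabilities (E/h, kJ/s): crayfish 6.8, tadpoles 3.27, bluegill 2.35, shiners 1.2, dragonfly nymphs 0.704. Add prey in this order while the next type's profitability exceeds the intake rate on those already taken.
Rate on top 1: 0.2439. tadpoles: 3.27 > 0.2439 → include.
Rate on top 2: 0.6136. bluegill: 2.35 > 0.6136 → include.
Rate on top 3: 0.8493. shiners: 1.2 > 0.8493 → include.
Rate on top 4: 0.9649. dragonfly nymphs: 0.704 < 0.9649 → exclude; stop.
Optimal diet: crayfish, tadpoles, bluegill, shiners — 4 of 5 types.

4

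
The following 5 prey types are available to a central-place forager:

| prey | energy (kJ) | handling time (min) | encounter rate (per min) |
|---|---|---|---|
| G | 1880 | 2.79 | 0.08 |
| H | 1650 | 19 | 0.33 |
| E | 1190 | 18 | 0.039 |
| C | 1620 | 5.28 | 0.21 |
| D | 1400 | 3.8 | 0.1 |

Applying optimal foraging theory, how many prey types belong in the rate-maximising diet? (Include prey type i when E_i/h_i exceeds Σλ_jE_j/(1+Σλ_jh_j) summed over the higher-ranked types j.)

E/h in descending order: G 674, D 368, C 307, H 86.8, E 66.1 kJ/min. The optimal diet is the largest prefix of this list for which every included type satisfies E_i/h_i > R on the types above it.
Rate on top 1: 123. D: 368 > 123 → include.
Rate on top 2: 181.1. C: 307 > 181.1 → include.
Rate on top 3: 232.5. H: 86.8 < 232.5 → exclude; stop.
Optimal diet: G, D, C — 3 of 5 types.

3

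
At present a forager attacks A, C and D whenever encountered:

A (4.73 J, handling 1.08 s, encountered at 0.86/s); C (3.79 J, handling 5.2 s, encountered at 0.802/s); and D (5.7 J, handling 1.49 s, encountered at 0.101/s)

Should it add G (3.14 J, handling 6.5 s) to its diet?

No

Current rate: (0.86×4.73 + 0.802×3.79 + 0.101×5.7)/(1 + 0.86×1.08 + 0.802×5.2 + 0.101×1.49) = 1.229 J/s.
Profitability of G: 3.14/6.5 = 0.4831 J/s.
0.4831 < 1.229, so adding G would lower the average — exclude it.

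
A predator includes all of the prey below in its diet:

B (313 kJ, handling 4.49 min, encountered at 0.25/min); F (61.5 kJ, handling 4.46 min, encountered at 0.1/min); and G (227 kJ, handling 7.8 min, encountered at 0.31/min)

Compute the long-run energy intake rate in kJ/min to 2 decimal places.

R = Σλ_iE_i / (1 + Σλ_ih_i)
Numerator: 0.25×313 + 0.1×61.5 + 0.31×227 = 154.8
Denominator: 1 + 0.25×4.49 + 0.1×4.46 + 0.31×7.8 = 4.987
R = 154.8/4.987 = 31.04 kJ/min

31.04 kJ/min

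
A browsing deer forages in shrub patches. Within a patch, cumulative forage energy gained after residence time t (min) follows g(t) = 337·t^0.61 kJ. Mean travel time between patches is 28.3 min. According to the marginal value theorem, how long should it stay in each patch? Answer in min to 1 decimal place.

Optimal t* satisfies g'(t*) = g(t*)/(T + t*).
g'(t) = 0.61·337·t^-0.39. Setting 0.61·337·t^-0.39 = 337·t^0.61/(28.3+t) gives 0.61(28.3+t) = t, so 0.39·t = 0.61×28.3.
t* = 0.61×28.3/0.39 = 44.26 min.

44.3 min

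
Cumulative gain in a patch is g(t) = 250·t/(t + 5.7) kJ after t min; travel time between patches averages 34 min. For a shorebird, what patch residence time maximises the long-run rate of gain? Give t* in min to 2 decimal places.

By the marginal value theorem, leave when the instantaneous gain rate g'(t) equals the habitat-wide average g(t)/(T + t).
g'(t) = 250·5.7/(t + 5.7)². Setting 250·5.7/(t+5.7)² = 250t/[(t+5.7)(34+t)] gives 5.7(34+t) = t(t+5.7), so t² = 5.7×34 = 193.8.
t* = √193.8 = 13.92 min.

13.92 min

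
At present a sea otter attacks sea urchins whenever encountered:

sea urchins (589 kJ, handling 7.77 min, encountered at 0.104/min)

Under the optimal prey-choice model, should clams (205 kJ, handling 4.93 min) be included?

Yes

Current rate: (0.104×589)/(1 + 0.104×7.77) = 33.88 kJ/min.
clams: E/h = 205/4.93 = 41.58 kJ/min.
Since 41.58 > R, including clams increases the long-run rate.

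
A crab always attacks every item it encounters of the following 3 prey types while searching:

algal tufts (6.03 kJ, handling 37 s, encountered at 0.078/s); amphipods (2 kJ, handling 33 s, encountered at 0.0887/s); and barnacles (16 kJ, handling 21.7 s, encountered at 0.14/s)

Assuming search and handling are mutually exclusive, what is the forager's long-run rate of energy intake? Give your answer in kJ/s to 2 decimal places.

0.29 kJ/s

Energy encountered per unit search time: 0.078×6.03 + 0.0887×2 + 0.14×16 = 2.888 kJ/s.
Handling time per unit search time: 0.078×37 + 0.0887×33 + 0.14×21.7 = 8.851.
Rate = 2.888/(1 + 8.851) = 0.2931 kJ/s.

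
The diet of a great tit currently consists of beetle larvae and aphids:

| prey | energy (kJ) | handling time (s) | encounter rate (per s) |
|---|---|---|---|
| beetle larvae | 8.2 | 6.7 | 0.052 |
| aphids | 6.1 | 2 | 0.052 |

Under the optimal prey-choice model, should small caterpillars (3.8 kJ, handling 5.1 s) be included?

Yes

Intake rate on the current diet: R = (0.052×8.2 + 0.052×6.1) / (1 + 0.052×6.7 + 0.052×2) = 0.7436/1.452 = 0.512 kJ/s.
Profitability of small caterpillars: 3.8/5.1 = 0.7451 kJ/s.
Since 0.7451 > R, including small caterpillars increases the long-run rate.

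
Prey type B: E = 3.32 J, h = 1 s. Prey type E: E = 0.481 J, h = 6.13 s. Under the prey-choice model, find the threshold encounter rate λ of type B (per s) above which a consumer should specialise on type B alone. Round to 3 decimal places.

The zero-one rule: include type E iff E₂/h₂ > λE₁/(1+λh₁). Equality gives the switch point.
λE₁h₂ = E₂ + λE₂h₁ ⇒ λ = E₂/(E₁h₂ − E₂h₁) = 0.481/(20.35 − 0.481) = 0.02421 per s.

0.024 per s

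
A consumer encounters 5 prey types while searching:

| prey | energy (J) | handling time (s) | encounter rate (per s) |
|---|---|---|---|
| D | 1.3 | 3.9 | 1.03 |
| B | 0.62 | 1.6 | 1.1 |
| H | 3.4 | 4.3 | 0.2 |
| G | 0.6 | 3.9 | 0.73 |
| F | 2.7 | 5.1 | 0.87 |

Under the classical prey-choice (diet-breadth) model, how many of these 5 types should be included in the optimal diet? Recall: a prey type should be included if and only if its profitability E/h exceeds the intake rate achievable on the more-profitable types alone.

Rank by E/h (J/s): H 0.791, F 0.529, B 0.387, D 0.333, G 0.154. Include each in turn until the next type's E/h falls below the running intake rate.
Rate on top 1: 0.3656. F: 0.529 > 0.3656 → include.
Rate on top 2: 0.481. B: 0.387 < 0.481 → exclude; stop.
Optimal diet: H, F — 2 of 5 types.

2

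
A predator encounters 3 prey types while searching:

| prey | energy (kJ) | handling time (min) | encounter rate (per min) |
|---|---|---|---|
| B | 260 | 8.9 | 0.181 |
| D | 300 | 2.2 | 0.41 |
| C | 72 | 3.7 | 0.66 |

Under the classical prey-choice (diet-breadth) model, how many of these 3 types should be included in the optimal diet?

Profitabilities (E/h, kJ/min): D 136, B 29.2, C 19.5. Add prey in this order while the next type's profitability exceeds the intake rate on those already taken.
Rate on top 1: 64.67. B: 29.2 < 64.67 → exclude; stop.
Optimal diet: D — 1 of 3 types.

1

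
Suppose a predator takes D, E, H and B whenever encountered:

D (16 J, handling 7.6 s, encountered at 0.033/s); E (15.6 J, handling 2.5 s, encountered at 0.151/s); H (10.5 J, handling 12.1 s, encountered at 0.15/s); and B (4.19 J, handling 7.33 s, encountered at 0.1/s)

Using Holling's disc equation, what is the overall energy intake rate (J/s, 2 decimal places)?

R = Σλ_iE_i / (1 + Σλ_ih_i)
Numerator: 0.033×16 + 0.151×15.6 + 0.15×10.5 + 0.1×4.19 = 4.878
Denominator: 1 + 0.033×7.6 + 0.151×2.5 + 0.15×12.1 + 0.1×7.33 = 4.176
R = 4.878/4.176 = 1.168 J/s

1.17 J/s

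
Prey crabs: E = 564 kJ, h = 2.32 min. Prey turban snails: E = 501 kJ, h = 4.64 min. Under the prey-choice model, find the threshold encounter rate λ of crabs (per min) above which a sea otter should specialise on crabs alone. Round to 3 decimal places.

At the threshold, the rate on crabs alone equals the profitability of turban snails: λ·564/(1 + λ·2.32) = 501/4.64 = 108.
Rearranging, λ(564 − 108×2.32) = 108, so λ = 108/313.5 = 0.3444 per min.

0.344 per min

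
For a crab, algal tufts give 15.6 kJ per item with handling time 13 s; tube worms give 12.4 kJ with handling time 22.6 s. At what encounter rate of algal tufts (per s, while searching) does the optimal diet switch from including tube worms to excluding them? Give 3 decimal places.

0.065 per s

Drop tube worms once their profitability E₂/h₂ falls below the rate achievable on algal tufts alone: E₂/h₂ = λE₁/(1 + λh₁).
Solve for λ: λE₁h₂ = E₂(1 + λh₁) → λ(E₁h₂ − E₂h₁) = E₂ → λ = E₂/(E₁h₂ − E₂h₁).
λ = 12.4/(15.6×22.6 − 12.4×13) = 12.4/191.4 = 0.0648 per s.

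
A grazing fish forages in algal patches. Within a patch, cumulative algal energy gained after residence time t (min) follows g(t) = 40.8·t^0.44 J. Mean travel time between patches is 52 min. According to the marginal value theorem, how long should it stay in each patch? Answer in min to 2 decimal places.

Maximise g(t)/(T+t): set derivative to zero → g'(t)(T+t) = g(t).
g'(t) = 0.44·40.8·t^-0.56. Setting 0.44·40.8·t^-0.56 = 40.8·t^0.44/(52+t) gives 0.44(52+t) = t, so 0.56·t = 0.44×52.
t* = 0.44×52/0.56 = 40.86 min.

40.86 min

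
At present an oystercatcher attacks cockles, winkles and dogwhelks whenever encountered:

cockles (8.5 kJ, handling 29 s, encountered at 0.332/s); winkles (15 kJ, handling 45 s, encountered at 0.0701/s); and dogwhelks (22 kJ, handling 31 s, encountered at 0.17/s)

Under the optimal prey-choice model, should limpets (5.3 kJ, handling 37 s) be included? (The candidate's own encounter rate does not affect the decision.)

No

Current rate: (0.332×8.5 + 0.0701×15 + 0.17×22)/(1 + 0.332×29 + 0.0701×45 + 0.17×31) = 0.3996 kJ/s.
limpets: E/h = 5.3/37 = 0.1432 kJ/s.
0.1432 < 0.3996, so adding limpets would lower the average — exclude it.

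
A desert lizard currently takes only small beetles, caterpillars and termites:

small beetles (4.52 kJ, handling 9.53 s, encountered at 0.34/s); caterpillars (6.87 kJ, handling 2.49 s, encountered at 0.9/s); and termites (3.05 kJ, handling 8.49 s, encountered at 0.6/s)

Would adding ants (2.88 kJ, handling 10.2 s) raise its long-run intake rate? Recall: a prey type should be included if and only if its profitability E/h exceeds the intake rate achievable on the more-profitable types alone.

Current rate: (0.34×4.52 + 0.9×6.87 + 0.6×3.05)/(1 + 0.34×9.53 + 0.9×2.49 + 0.6×8.49) = 0.825 kJ/s.
Profitability of ants: 2.88/10.2 = 0.2824 kJ/s.
Since 0.2824 < R, time spent handling ants is better spent searching.

No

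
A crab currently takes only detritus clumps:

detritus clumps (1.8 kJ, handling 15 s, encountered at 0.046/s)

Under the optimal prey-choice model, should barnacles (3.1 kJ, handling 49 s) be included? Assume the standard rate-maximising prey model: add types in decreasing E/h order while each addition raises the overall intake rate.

Yes

Intake rate on the current diet: R = (0.046×1.8) / (1 + 0.046×15) = 0.0828/1.69 = 0.04899 kJ/s.
barnacles: E/h = 3.1/49 = 0.06327 kJ/s.
Since 0.06327 > R, including barnacles increases the long-run rate.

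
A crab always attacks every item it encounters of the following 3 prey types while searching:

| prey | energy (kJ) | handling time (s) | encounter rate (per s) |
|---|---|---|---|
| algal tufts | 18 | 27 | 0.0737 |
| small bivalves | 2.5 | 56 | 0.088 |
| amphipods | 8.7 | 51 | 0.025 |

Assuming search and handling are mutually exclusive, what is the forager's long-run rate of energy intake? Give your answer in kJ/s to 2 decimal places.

R = (0.0737×18 + 0.088×2.5 + 0.025×8.7) / (1 + 0.0737×27 + 0.088×56 + 0.025×51) = 1.764/9.193 = 0.1919 kJ/s.

0.19 kJ/s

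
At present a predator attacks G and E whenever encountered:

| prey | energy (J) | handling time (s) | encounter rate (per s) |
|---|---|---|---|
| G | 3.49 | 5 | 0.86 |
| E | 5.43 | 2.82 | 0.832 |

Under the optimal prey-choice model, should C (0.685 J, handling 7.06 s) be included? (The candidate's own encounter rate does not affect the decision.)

On G and E alone, R = ΣλE/(1+Σλh) = 7.519/7.646 = 0.9834 J/s.
C: E/h = 0.685/7.06 = 0.09703 J/s.
0.09703 < 0.9834, so adding C would lower the average — exclude it.

No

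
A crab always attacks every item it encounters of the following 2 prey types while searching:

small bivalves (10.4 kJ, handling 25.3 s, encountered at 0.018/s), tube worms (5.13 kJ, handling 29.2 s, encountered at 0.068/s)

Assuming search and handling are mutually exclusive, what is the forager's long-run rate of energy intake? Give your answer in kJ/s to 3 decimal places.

R = (0.018×10.4 + 0.068×5.13) / (1 + 0.018×25.3 + 0.068×29.2) = 0.536/3.441 = 0.1558 kJ/s.

0.156 kJ/s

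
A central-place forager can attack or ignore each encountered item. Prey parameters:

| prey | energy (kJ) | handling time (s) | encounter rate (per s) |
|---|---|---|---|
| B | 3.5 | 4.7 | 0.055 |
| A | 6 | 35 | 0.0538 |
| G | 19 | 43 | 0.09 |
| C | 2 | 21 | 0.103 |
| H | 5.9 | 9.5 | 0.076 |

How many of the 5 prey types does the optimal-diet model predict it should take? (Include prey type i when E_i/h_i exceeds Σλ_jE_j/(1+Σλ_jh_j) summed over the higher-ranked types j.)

Profitabilities (E/h, kJ/s): B 0.745, H 0.621, G 0.442, A 0.171, C 0.0952. Add prey in this order while the next type's profitability exceeds the intake rate on those already taken.
Rate on top 1: 0.153. H: 0.621 > 0.153 → include.
Rate on top 2: 0.3236. G: 0.442 > 0.3236 → include.
Rate on top 3: 0.4018. A: 0.171 < 0.4018 → exclude; stop.
Optimal diet: B, H, G — 3 of 5 types.

3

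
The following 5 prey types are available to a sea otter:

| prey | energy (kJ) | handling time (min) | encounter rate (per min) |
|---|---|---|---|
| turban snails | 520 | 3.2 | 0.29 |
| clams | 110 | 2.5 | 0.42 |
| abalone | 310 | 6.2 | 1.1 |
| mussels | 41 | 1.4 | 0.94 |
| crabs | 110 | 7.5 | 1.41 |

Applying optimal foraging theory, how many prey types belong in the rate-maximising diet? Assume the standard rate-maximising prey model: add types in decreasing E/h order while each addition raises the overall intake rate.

E/h in descending order: turban snails 162, abalone 50, clams 44, mussels 29.3, crabs 14.7 kJ/min. The optimal diet is the largest prefix of this list for which every included type satisfies E_i/h_i > R on the types above it.
Rate on top 1: 78.22. abalone: 50 < 78.22 → exclude; stop.
Optimal diet: turban snails — 1 of 5 types.

1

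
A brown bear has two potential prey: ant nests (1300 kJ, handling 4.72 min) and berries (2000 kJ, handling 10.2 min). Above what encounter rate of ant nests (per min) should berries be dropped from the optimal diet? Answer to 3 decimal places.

0.524 per min

Drop berries once their profitability E₂/h₂ falls below the rate achievable on ant nests alone: E₂/h₂ = λE₁/(1 + λh₁).
Solve for λ: λE₁h₂ = E₂(1 + λh₁) → λ(E₁h₂ − E₂h₁) = E₂ → λ = E₂/(E₁h₂ − E₂h₁).
λ = 2000/(1300×10.2 − 2000×4.72) = 2000/3820 = 0.5236 per min.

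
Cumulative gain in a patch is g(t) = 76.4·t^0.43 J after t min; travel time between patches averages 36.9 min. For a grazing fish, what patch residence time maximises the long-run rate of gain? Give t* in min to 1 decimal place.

27.8 min

By the marginal value theorem, leave when the instantaneous gain rate g'(t) equals the habitat-wide average g(t)/(T + t).
g'(t) = 0.43·76.4·t^-0.57. Setting 0.43·76.4·t^-0.57 = 76.4·t^0.43/(36.9+t) gives 0.43(36.9+t) = t, so 0.57·t = 0.43×36.9.
t* = 0.43×36.9/0.57 = 27.84 min.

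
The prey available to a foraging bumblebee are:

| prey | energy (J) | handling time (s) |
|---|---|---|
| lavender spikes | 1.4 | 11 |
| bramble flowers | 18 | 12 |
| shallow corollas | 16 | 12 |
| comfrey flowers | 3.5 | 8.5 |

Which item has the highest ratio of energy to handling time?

bramble flowers

Profitability E/h (J/s): lavender spikes = 1.4/11 = 0.127, bramble flowers = 18/12 = 1.5, shallow corollas = 16/12 = 1.33, comfrey flowers = 3.5/8.5 = 0.412.
Ranked: bramble flowers > shallow corollas > comfrey flowers > lavender spikes.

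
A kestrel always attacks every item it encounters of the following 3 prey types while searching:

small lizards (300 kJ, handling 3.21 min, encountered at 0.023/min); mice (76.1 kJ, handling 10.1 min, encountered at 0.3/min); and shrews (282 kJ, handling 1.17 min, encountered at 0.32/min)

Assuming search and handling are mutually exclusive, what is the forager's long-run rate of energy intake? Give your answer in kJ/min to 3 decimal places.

Energy encountered per unit search time: 0.023×300 + 0.3×76.1 + 0.32×282 = 120 kJ/min.
Handling time per unit search time: 0.023×3.21 + 0.3×10.1 + 0.32×1.17 = 3.478.
Rate = 120/(1 + 3.478) = 26.79 kJ/min.

26.790 kJ/min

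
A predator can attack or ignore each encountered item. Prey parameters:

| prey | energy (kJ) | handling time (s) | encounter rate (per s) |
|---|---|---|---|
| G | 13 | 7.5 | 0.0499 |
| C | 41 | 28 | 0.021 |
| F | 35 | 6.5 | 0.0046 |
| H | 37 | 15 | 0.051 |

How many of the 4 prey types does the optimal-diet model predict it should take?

4

E/h in descending order: F 5.38, H 2.47, G 1.73, C 1.46 kJ/s. The optimal diet is the largest prefix of this list for which every included type satisfies E_i/h_i > R on the types above it.
Rate on top 1: 0.1563. H: 2.47 > 0.1563 → include.
Rate on top 2: 1.141. G: 1.73 > 1.141 → include.
Rate on top 3: 1.243. C: 1.46 > 1.243 → include.
Optimal diet: F, H, G, C — 4 of 4 types.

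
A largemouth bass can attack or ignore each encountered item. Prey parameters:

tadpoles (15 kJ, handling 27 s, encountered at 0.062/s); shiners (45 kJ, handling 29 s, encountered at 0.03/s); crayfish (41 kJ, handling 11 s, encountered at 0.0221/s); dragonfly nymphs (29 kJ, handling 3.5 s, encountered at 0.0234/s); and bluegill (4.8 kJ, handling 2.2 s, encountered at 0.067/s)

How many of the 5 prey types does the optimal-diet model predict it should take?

Profitabilities (E/h, kJ/s): dragonfly nymphs 8.29, crayfish 3.73, bluegill 2.18, shiners 1.55, tadpoles 0.556. Add prey in this order while the next type's profitability exceeds the intake rate on those already taken.
Rate on top 1: 0.6272. crayfish: 3.73 > 0.6272 → include.
Rate on top 2: 1.196. bluegill: 2.18 > 1.196 → include.
Rate on top 3: 1.295. shiners: 1.55 > 1.295 → include.
Rate on top 4: 1.39. tadpoles: 0.556 < 1.39 → exclude; stop.
Optimal diet: dragonfly nymphs, crayfish, bluegill, shiners — 4 of 5 types.

4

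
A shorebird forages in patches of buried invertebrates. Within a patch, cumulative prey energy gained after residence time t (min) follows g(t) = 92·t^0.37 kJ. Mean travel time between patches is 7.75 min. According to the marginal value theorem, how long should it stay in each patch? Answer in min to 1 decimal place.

Optimal t* satisfies g'(t*) = g(t*)/(T + t*).
g'(t) = 0.37·92·t^-0.63. Setting 0.37·92·t^-0.63 = 92·t^0.37/(7.75+t) gives 0.37(7.75+t) = t, so 0.63·t = 0.37×7.75.
t* = 0.37×7.75/0.63 = 4.552 min.

4.6 min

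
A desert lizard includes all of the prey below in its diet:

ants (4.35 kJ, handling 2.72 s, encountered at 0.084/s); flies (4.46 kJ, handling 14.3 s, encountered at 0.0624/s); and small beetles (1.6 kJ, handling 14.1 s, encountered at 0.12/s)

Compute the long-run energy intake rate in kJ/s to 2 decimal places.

R = Σλ_iE_i / (1 + Σλ_ih_i)
Numerator: 0.084×4.35 + 0.0624×4.46 + 0.12×1.6 = 0.8357
Denominator: 1 + 0.084×2.72 + 0.0624×14.3 + 0.12×14.1 = 3.813
R = 0.8357/3.813 = 0.2192 kJ/s

0.22 kJ/s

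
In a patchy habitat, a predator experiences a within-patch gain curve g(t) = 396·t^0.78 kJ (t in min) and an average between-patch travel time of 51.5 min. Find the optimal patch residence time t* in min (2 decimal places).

182.59 min

By the marginal value theorem, leave when the instantaneous gain rate g'(t) equals the habitat-wide average g(t)/(T + t).
g'(t) = 0.78·396·t^-0.22. Setting 0.78·396·t^-0.22 = 396·t^0.78/(51.5+t) gives 0.78(51.5+t) = t, so 0.22·t = 0.78×51.5.
t* = 0.78×51.5/0.22 = 182.6 min.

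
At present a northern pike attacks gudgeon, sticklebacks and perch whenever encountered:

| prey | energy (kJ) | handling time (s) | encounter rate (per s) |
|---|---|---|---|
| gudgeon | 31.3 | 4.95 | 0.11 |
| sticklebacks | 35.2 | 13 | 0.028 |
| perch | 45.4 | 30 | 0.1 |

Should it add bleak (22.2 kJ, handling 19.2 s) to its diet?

On gudgeon, sticklebacks and perch alone, R = ΣλE/(1+Σλh) = 8.969/4.909 = 1.827 kJ/s.
bleak: E/h = 22.2/19.2 = 1.156 kJ/s.
1.156 < 1.827, so adding bleak would lower the average — exclude it.

No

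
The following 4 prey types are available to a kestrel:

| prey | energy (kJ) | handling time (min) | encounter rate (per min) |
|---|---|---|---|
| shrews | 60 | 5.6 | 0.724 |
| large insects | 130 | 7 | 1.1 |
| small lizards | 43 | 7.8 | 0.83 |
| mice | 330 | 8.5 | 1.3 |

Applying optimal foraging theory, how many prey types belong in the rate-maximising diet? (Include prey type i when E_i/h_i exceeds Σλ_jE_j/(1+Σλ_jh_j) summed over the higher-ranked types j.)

1

Rank by E/h (kJ/min): mice 38.8, large insects 18.6, shrews 10.7, small lizards 5.51. Include each in turn until the next type's E/h falls below the running intake rate.
Rate on top 1: 35.6. large insects: 18.6 < 35.6 → exclude; stop.
Optimal diet: mice — 1 of 4 types.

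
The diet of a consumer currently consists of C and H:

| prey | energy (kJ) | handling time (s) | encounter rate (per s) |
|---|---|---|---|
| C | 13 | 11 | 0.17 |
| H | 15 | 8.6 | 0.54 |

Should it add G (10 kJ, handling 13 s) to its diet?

No

Current rate: (0.17×13 + 0.54×15)/(1 + 0.17×11 + 0.54×8.6) = 1.372 kJ/s.
Profitability of G: 10/13 = 0.7692 kJ/s.
Since 0.7692 < R, time spent handling G is better spent searching.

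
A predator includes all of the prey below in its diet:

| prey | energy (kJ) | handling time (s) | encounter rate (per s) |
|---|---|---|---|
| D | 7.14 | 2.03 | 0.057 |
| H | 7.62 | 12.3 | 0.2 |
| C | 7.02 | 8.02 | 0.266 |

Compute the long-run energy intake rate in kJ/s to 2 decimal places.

0.67 kJ/s

R = (0.057×7.14 + 0.2×7.62 + 0.266×7.02) / (1 + 0.057×2.03 + 0.2×12.3 + 0.266×8.02) = 3.798/5.709 = 0.6653 kJ/s.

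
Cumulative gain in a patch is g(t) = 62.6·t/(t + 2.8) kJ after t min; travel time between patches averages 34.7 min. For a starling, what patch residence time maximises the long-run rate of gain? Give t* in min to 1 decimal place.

By the marginal value theorem, leave when the instantaneous gain rate g'(t) equals the habitat-wide average g(t)/(T + t).
g'(t) = 62.6·2.8/(t + 2.8)². Setting 62.6·2.8/(t+2.8)² = 62.6t/[(t+2.8)(34.7+t)] gives 2.8(34.7+t) = t(t+2.8), so t² = 2.8×34.7 = 97.16.
t* = √97.16 = 9.857 min.

9.9 min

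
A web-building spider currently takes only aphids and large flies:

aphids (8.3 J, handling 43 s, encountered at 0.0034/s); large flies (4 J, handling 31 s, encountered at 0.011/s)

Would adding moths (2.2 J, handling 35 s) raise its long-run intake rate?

Current rate: (0.0034×8.3 + 0.011×4)/(1 + 0.0034×43 + 0.011×31) = 0.04856 J/s.
moths: E/h = 2.2/35 = 0.06286 J/s.
Since 0.06286 > R, including moths increases the long-run rate.

Yes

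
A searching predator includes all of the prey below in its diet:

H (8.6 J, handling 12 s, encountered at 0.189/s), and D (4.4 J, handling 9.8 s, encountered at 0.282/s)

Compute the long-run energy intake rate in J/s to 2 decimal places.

0.48 J/s

R = (0.189×8.6 + 0.282×4.4) / (1 + 0.189×12 + 0.282×9.8) = 2.866/6.032 = 0.4752 J/s.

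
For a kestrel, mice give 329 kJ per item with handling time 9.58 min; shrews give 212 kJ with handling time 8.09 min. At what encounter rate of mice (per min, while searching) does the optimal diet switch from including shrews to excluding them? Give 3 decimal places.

Drop shrews once their profitability E₂/h₂ falls below the rate achievable on mice alone: E₂/h₂ = λE₁/(1 + λh₁).
Solve for λ: λE₁h₂ = E₂(1 + λh₁) → λ(E₁h₂ − E₂h₁) = E₂ → λ = E₂/(E₁h₂ − E₂h₁).
λ = 212/(329×8.09 − 212×9.58) = 212/630.7 = 0.3362 per min.

0.336 per min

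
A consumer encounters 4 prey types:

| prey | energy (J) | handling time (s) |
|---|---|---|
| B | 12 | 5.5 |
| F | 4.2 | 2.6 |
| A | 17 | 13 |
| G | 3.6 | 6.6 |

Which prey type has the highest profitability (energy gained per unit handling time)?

In descending order of E/h:
B: 12/5.5 = 2.18 J/s
F: 4.2/2.6 = 1.62 J/s
A: 17/13 = 1.31 J/s
G: 3.6/6.6 = 0.545 J/s

B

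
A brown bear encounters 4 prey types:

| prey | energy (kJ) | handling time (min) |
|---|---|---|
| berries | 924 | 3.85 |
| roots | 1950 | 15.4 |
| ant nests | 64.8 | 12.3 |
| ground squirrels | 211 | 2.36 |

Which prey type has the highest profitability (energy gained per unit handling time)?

Profitability E/h (kJ/min): berries = 924/3.85 = 240, roots = 1950/15.4 = 127, ant nests = 64.8/12.3 = 5.27, ground squirrels = 211/2.36 = 89.4.
Ranked: berries > roots > ground squirrels > ant nests.

berries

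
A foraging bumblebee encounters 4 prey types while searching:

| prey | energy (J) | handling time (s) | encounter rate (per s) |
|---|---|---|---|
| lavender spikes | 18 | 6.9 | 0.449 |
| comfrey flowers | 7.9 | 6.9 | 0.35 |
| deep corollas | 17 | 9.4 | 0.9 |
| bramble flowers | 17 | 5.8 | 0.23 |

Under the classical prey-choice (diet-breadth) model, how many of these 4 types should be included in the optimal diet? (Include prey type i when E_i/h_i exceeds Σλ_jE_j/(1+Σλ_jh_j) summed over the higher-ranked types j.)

2

E/h in descending order: bramble flowers 2.93, lavender spikes 2.61, deep corollas 1.81, comfrey flowers 1.14 J/s. The optimal diet is the largest prefix of this list for which every included type satisfies E_i/h_i > R on the types above it.
Rate on top 1: 1.675. lavender spikes: 2.61 > 1.675 → include.
Rate on top 2: 2.208. deep corollas: 1.81 < 2.208 → exclude; stop.
Optimal diet: bramble flowers, lavender spikes — 2 of 4 types.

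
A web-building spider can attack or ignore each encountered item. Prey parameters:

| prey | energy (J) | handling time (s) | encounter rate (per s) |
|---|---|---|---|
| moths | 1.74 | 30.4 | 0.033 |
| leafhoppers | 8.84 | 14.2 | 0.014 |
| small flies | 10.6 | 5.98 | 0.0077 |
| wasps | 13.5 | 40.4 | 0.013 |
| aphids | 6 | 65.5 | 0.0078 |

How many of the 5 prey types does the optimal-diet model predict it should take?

Rank by E/h (J/s): small flies 1.77, leafhoppers 0.623, wasps 0.334, aphids 0.0916, moths 0.0572. Include each in turn until the next type's E/h falls below the running intake rate.
Rate on top 1: 0.07803. leafhoppers: 0.623 > 0.07803 → include.
Rate on top 2: 0.165. wasps: 0.334 > 0.165 → include.
Rate on top 3: 0.2152. aphids: 0.0916 < 0.2152 → exclude; stop.
Optimal diet: small flies, leafhoppers, wasps — 3 of 5 types.

3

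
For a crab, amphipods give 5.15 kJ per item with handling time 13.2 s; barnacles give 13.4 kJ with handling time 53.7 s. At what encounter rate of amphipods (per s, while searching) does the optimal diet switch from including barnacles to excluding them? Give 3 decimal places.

Drop barnacles once their profitability E₂/h₂ falls below the rate achievable on amphipods alone: E₂/h₂ = λE₁/(1 + λh₁).
Solve for λ: λE₁h₂ = E₂(1 + λh₁) → λ(E₁h₂ − E₂h₁) = E₂ → λ = E₂/(E₁h₂ − E₂h₁).
λ = 13.4/(5.15×53.7 − 13.4×13.2) = 13.4/99.68 = 0.1344 per s.

0.134 per s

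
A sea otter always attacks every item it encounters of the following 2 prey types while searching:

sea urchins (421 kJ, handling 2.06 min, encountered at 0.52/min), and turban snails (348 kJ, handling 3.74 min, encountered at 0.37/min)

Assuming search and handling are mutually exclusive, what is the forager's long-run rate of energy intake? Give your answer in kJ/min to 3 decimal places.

100.631 kJ/min

R = (0.52×421 + 0.37×348) / (1 + 0.52×2.06 + 0.37×3.74) = 347.7/3.455 = 100.6 kJ/min.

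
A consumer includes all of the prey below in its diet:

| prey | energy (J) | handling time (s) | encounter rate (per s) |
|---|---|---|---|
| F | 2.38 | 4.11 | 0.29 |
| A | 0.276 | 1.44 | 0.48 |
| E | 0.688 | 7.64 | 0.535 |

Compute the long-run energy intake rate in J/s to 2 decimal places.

Energy encountered per unit search time: 0.29×2.38 + 0.48×0.276 + 0.535×0.688 = 1.191 J/s.
Handling time per unit search time: 0.29×4.11 + 0.48×1.44 + 0.535×7.64 = 5.97.
Rate = 1.191/(1 + 5.97) = 0.1708 J/s.

0.17 J/s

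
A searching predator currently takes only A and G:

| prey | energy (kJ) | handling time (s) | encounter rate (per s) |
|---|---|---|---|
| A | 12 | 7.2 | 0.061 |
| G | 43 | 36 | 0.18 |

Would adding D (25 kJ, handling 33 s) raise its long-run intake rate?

No

Intake rate on the current diet: R = (0.061×12 + 0.18×43) / (1 + 0.061×7.2 + 0.18×36) = 8.472/7.919 = 1.07 kJ/s.
D: E/h = 25/33 = 0.7576 kJ/s.
0.7576 < 1.07, so adding D would lower the average — exclude it.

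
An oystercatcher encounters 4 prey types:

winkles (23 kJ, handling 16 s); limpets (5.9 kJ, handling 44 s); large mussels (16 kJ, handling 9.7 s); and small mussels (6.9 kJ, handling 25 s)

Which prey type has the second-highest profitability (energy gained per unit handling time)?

winkles

Profitability E/h (kJ/s): winkles = 23/16 = 1.44, limpets = 5.9/44 = 0.134, large mussels = 16/9.7 = 1.65, small mussels = 6.9/25 = 0.276.
Ranked: large mussels > winkles > small mussels > limpets.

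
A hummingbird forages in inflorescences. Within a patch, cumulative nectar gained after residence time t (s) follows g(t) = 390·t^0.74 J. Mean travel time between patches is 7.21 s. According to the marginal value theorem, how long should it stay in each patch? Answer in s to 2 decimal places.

Optimal t* satisfies g'(t*) = g(t*)/(T + t*).
g'(t) = 0.74·390·t^-0.26. Setting 0.74·390·t^-0.26 = 390·t^0.74/(7.21+t) gives 0.74(7.21+t) = t, so 0.26·t = 0.74×7.21.
t* = 0.74×7.21/0.26 = 20.52 s.

20.52 s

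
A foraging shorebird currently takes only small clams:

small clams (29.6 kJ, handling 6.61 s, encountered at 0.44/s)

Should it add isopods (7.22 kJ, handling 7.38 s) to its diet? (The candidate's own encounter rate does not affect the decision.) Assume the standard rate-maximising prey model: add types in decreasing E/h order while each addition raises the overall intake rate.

No

On small clams alone, R = ΣλE/(1+Σλh) = 13.02/3.908 = 3.332 kJ/s.
Profitability of isopods: 7.22/7.38 = 0.9783 kJ/s.
0.9783 < 3.332, so adding isopods would lower the average — exclude it.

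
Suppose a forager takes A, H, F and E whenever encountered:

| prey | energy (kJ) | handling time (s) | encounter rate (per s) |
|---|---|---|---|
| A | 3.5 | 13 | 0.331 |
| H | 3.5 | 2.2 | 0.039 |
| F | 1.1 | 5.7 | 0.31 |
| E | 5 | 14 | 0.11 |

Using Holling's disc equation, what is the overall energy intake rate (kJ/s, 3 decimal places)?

Energy encountered per unit search time: 0.331×3.5 + 0.039×3.5 + 0.31×1.1 + 0.11×5 = 2.186 kJ/s.
Handling time per unit search time: 0.331×13 + 0.039×2.2 + 0.31×5.7 + 0.11×14 = 7.696.
Rate = 2.186/(1 + 7.696) = 0.2514 kJ/s.

0.251 kJ/s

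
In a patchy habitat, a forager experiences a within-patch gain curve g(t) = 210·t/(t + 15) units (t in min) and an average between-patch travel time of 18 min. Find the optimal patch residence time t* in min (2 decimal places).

Maximise g(t)/(T+t): set derivative to zero → g'(t)(T+t) = g(t).
g'(t) = 210·15/(t + 15)². Setting 210·15/(t+15)² = 210t/[(t+15)(18+t)] gives 15(18+t) = t(t+15), so t² = 15×18 = 270.
t* = √270 = 16.43 min.

16.43 min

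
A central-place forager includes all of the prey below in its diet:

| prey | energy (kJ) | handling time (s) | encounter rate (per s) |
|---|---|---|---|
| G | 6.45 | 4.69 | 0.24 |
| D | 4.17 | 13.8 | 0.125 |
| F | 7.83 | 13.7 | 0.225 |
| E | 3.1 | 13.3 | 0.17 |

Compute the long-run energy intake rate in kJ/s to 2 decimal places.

0.47 kJ/s

R = Σλ_iE_i / (1 + Σλ_ih_i)
Numerator: 0.24×6.45 + 0.125×4.17 + 0.225×7.83 + 0.17×3.1 = 4.358
Denominator: 1 + 0.24×4.69 + 0.125×13.8 + 0.225×13.7 + 0.17×13.3 = 9.194
R = 4.358/9.194 = 0.474 kJ/s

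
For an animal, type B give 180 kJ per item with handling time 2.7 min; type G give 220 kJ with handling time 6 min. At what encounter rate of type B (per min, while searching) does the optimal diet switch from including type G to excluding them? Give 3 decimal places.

0.453 per min

The zero-one rule: include type G iff E₂/h₂ > λE₁/(1+λh₁). Equality gives the switch point.
λE₁h₂ = E₂ + λE₂h₁ ⇒ λ = E₂/(E₁h₂ − E₂h₁) = 220/(1080 − 594) = 0.4527 per min.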